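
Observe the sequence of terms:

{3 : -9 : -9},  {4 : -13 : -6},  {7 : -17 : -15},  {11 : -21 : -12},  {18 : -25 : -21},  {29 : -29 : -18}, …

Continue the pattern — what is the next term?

First component: each term is the sum of the two before it; 3, 4, 7, 11, 18, 29 → 47.
Second component: −4 each step, so -9, -13, -17, -21, -25, -29 → -33.
For the third component, alternating steps +3, −9, +3, −9, …: -9, -6, -15, -12, -21, -18 → -27.
Combining the parts gives {47 : -33 : -27}.

{47 : -33 : -27}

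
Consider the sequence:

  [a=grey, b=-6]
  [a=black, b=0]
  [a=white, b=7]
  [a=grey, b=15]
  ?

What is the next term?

A goes grey, black, white, grey → black (repeats grey → black → white).
For the b, differences are 6, 7, 8, … (increasing by 1 each time): -6, 0, 7, 15 → 24.
So the next term is [a=black, b=24].

[a=black, b=24]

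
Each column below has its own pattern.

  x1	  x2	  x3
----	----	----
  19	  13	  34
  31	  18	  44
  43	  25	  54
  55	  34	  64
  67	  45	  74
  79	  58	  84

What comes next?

91  73  94

Column x1 goes 19, 31, 43, 55, 67, 79 → 91 (+12 each step).
Column x2: differences are 5, 7, 9, … (increasing by 2 each time), so 13, 18, 25, 34, 45, 58 → 73.
Column x3 goes 34, 44, 54, 64, 74, 84 → 94 (+10 each step).
Putting it together: 91  73  94.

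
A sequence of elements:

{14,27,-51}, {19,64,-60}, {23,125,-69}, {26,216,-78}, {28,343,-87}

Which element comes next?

First value: differences are 5, 4, 3, … (decreasing by 1 each time), so 14, 19, 23, 26, 28 → 29.
Second value goes 27, 64, 125, 216, 343 → 512 (perfect cubes: 3³, 4³, 5³, …).
Third value — −9 each step: -51, -60, -69, -78, -87 → -96.
Combining the parts gives {29,512,-96}.

{29,512,-96}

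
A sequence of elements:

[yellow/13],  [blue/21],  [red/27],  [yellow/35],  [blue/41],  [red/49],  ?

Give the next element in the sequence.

[yellow/55]

Colour: yellow, blue, red, yellow, blue, red → yellow (repeats yellow → blue → red).
For the second part, alternating steps +8, +6, +8, +6, …: 13, 21, 27, 35, 41, 49 → 55.
Putting it together: [yellow/55].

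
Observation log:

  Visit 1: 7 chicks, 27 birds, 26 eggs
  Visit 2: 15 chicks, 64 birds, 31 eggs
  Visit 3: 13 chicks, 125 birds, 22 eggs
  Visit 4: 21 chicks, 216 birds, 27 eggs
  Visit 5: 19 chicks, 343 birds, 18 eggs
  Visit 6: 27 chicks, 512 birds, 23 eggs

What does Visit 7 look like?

25 chicks, 729 birds, 14 eggs

Chicks: 7, 15, 13, 21, 19, 27 → 25 (alternating steps +8, −2, +8, −2, …).
Birds — perfect cubes: 3³, 4³, 5³, …: 27, 64, 125, 216, 343, 512 → 729.
Eggs — alternating steps +5, −9, +5, −9, …: 26, 31, 22, 27, 18, 23 → 14.
Putting it together: 25 chicks, 729 birds, 14 eggs.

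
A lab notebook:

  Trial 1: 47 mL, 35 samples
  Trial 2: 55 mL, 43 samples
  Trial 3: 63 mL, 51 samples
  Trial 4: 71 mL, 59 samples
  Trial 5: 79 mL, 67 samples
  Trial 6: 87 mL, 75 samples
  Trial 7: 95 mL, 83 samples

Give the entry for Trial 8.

103 mL, 91 samples

ML: +8 each step, so 47, 55, 63, 71, 79, 87, 95 → 103.
Samples: always 12 less than the mL; 35, 43, 51, 59, 67, 75, 83 → 91.
Combining the parts gives 103 mL, 91 samples.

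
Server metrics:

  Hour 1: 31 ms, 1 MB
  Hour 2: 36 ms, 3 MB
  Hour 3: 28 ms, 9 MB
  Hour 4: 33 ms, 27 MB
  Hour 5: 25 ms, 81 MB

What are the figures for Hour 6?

Ms: 31, 36, 28, 33, 25 → 30 (alternating steps +5, −8, +5, −8, …).
MB: ×3 each step; 1, 3, 9, 27, 81 → 243.
Putting it together: 30 ms, 243 MB.

30 ms, 243 MB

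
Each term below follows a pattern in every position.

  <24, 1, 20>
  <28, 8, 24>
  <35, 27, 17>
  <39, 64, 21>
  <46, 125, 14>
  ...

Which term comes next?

First coordinate — alternating steps +4, +7, +4, +7, …: 24, 28, 35, 39, 46 → 50.
Second coordinate goes 1, 8, 27, 64, 125 → 216 (perfect cubes: 1³, 2³, 3³, …).
Third coordinate: alternating steps +4, −7, +4, −7, …, so 20, 24, 17, 21, 14 → 18.
So the next term is <50, 216, 18>.

<50, 216, 18>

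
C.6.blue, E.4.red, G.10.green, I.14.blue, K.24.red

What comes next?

M.38.green

For the letter, letters move forward 2 places in the alphabet: C, E, G, I, K → M.
Second component: 6, 4, 10, 14, 24 → 38 (each term is the sum of the two before it).
Colour: repeats blue → red → green, so blue, red, green, blue, red → green.
So the next token is M.38.green.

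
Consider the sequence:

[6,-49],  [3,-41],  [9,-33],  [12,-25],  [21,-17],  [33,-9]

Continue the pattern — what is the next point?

First entry: each term is the sum of the two before it, so 6, 3, 9, 12, 21, 33 → 54.
Second entry: +8 each step, so -49, -41, -33, -25, -17, -9 → -1.
Putting it together: [54,-1].

[54,-1]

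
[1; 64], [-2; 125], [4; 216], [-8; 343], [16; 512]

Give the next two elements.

First entry: 1, -2, 4, -8, 16 → -32 → 64 (×(-2) each step).
For the second entry, perfect cubes: 4³, 5³, 6³, …: 64, 125, 216, 343, 512 → 729 → 1000.
So the next two elements are [-32; 729] and [64; 1000].

[-32; 729], [64; 1000]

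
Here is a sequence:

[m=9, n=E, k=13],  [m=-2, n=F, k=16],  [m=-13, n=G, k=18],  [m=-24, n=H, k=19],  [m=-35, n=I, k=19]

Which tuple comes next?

[m=-46, n=J, k=18]

M: 9, -2, -13, -24, -35 → -46 (−11 each step).
N: letters move forward 1 place in the alphabet; E, F, G, H, I → J.
K — differences are 3, 2, 1, … (decreasing by 1 each time): 13, 16, 18, 19, 19 → 18.
So the next tuple is [m=-46, n=J, k=18].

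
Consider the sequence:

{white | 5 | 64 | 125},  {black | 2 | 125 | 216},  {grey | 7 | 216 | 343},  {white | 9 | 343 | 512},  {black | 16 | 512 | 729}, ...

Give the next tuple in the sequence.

{grey | 25 | 729 | 1000}

For the shade, repeats white → black → grey: white, black, grey, white, black → grey.
Second entry goes 5, 2, 7, 9, 16 → 25 (each term is the sum of the two before it).
For the third entry, perfect cubes: 4³, 5³, 6³, …: 64, 125, 216, 343, 512 → 729.
Fourth entry: 125, 216, 343, 512, 729 → 1000 (perfect cubes: 5³, 6³, 7³, …).
Combining the parts gives {grey | 25 | 729 | 1000}.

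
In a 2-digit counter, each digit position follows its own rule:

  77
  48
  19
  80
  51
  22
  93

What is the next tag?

64

First digit: 7, 4, 1, 8, 5, 2, 9 → 6 (−3 each step, mod 10).
Second digit — +1 each step, mod 10: 7, 8, 9, 0, 1, 2, 3 → 4.
Combining the parts gives 64.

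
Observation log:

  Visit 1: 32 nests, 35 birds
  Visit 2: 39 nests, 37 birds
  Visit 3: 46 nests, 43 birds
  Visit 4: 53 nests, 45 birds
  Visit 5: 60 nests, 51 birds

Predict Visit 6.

67 nests, 53 birds

Nests: +7 each step; 32, 39, 46, 53, 60 → 67.
Birds goes 35, 37, 43, 45, 51 → 53 (alternating steps +2, +6, +2, +6, …).
Combining the parts gives 67 nests, 53 birds.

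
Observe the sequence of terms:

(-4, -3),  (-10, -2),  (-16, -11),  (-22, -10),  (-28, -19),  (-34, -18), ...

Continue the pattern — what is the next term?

(-40, -27)

First component: -4, -10, -16, -22, -28, -34 → -40 (−6 each step).
Second component: alternating steps +1, −9, +1, −9, …, so -3, -2, -11, -10, -19, -18 → -27.
So the next term is (-40, -27).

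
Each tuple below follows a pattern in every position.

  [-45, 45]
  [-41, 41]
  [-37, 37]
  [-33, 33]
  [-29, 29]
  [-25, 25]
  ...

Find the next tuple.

First part: -45, -41, -37, -33, -29, -25 → -21 (+4 each step).
Second part: always the negative of the first part, so 45, 41, 37, 33, 29, 25 → 21.
So the next tuple is [-21, 21].

[-21, 21]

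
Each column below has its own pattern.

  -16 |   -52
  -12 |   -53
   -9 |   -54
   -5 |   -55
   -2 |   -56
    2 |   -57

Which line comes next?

5  -58

For the first component, alternating steps +4, +3, +4, +3, …: -16, -12, -9, -5, -2, 2 → 5.
For the second component, −1 each step: -52, -53, -54, -55, -56, -57 → -58.
Combining the parts gives 5  -58.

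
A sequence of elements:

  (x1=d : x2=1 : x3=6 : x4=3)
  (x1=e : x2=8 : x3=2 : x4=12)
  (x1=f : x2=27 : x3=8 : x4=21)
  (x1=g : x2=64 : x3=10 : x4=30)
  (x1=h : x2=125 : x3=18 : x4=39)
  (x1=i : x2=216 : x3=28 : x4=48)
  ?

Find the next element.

X1: letters move forward 1 place in the alphabet, so d, e, f, g, h, i → j.
X2 — perfect cubes: 1³, 2³, 3³, …: 1, 8, 27, 64, 125, 216 → 343.
X3 goes 6, 2, 8, 10, 18, 28 → 46 (each term is the sum of the two before it).
X4: +9 each step, so 3, 12, 21, 30, 39, 48 → 57.
Combining the parts gives (x1=j : x2=343 : x3=46 : x4=57).

(x1=j : x2=343 : x3=46 : x4=57)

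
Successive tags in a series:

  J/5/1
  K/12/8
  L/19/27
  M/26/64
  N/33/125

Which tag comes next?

Letter: J, K, L, M, N → O (letters move forward 1 place in the alphabet).
Second component: +7 each step; 5, 12, 19, 26, 33 → 40.
For the third component, perfect cubes: 1³, 2³, 3³, …: 1, 8, 27, 64, 125 → 216.
So the next tag is O/40/216.

O/40/216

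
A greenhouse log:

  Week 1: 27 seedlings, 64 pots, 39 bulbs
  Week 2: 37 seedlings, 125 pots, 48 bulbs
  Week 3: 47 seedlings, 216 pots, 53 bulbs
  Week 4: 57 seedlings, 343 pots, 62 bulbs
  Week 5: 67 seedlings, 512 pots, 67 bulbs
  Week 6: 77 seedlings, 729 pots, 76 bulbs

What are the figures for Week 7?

Seedlings — +10 each step: 27, 37, 47, 57, 67, 77 → 87.
Pots: 64, 125, 216, 343, 512, 729 → 1000 (perfect cubes: 4³, 5³, 6³, …).
For the bulbs, alternating steps +9, +5, +9, +5, …: 39, 48, 53, 62, 67, 76 → 81.
Combining the parts gives 87 seedlings, 1000 pots, 81 bulbs.

87 seedlings, 1000 pots, 81 bulbs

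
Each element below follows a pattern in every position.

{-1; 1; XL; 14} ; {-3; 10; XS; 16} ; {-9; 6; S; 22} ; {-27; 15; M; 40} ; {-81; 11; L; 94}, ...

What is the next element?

{-243; 20; XL; 256}

First component — ×3 each step: -1, -3, -9, -27, -81 → -243.
Second component — alternating steps +9, −4, +9, −4, …: 1, 10, 6, 15, 11 → 20.
Size — runs through clothing sizes XS→XL: XL, XS, S, M, L → XL.
Fourth component: 14, 16, 22, 40, 94 → 256 (together with the first component always sums to 13).
Combining the parts gives {-243; 20; XL; 256}.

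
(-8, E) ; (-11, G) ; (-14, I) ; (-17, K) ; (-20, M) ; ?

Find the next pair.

(-23, O)

First part goes -8, -11, -14, -17, -20 → -23 (−3 each step).
For the letter, letters move forward 2 places in the alphabet: E, G, I, K, M → O.
Combining the parts gives (-23, O).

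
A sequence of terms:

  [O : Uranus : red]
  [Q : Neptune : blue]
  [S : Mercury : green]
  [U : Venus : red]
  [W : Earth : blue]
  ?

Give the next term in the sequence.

[Y : Mars : green]

Letter — letters move forward 2 places in the alphabet: O, Q, S, U, W → Y.
Planet: runs through the planets Mercury→Neptune, so Uranus, Neptune, Mercury, Venus, Earth → Mars.
Colour goes red, blue, green, red, blue → green (repeats red → blue → green).
Combining the parts gives [Y : Mars : green].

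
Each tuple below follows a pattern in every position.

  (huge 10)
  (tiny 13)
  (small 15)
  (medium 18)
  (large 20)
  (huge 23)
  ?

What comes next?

Size goes huge, tiny, small, medium, large, huge → tiny (repeats huge → tiny → small → medium → large).
For the second component, alternating steps +3, +2, +3, +2, …: 10, 13, 15, 18, 20, 23 → 25.
Putting it together: (tiny 25).

(tiny 25)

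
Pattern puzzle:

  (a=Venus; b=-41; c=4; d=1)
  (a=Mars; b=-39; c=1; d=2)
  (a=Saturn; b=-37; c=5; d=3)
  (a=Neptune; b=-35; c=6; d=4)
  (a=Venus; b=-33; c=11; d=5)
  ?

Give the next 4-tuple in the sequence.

A goes Venus, Mars, Saturn, Neptune, Venus → Mars (repeats Venus → Mars → Saturn → Neptune).
For the b, +2 each step: -41, -39, -37, -35, -33 → -31.
C: 4, 1, 5, 6, 11 → 17 (each term is the sum of the two before it).
D: +1 each step; 1, 2, 3, 4, 5 → 6.
Combining the parts gives (a=Mars; b=-31; c=17; d=6).

(a=Mars; b=-31; c=17; d=6)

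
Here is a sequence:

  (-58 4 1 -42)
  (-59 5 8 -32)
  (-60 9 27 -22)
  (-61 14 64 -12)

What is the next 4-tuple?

For the first component, −1 each step: -58, -59, -60, -61 → -62.
Second component — each term is the sum of the two before it: 4, 5, 9, 14 → 23.
Third component: perfect cubes: 1³, 2³, 3³, …; 1, 8, 27, 64 → 125.
For the fourth component, +10 each step: -42, -32, -22, -12 → -2.
Putting it together: (-62 23 125 -2).

(-62 23 125 -2)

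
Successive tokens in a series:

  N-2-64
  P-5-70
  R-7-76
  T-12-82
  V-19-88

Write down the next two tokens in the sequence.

X-31-94 then Z-50-100

Letter — letters move forward 2 places in the alphabet: N, P, R, T, V → X → Z.
Second component goes 2, 5, 7, 12, 19 → 31 → 50 (each term is the sum of the two before it).
Third component: +6 each step; 64, 70, 76, 82, 88 → 94 → 100.
So the next two tokens are X-31-94 and Z-50-100.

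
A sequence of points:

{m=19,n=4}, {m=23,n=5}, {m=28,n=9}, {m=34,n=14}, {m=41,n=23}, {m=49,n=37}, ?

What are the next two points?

M: 19, 23, 28, 34, 41, 49 → 58 → 68 (differences are 4, 5, 6, … (increasing by 1 each time)).
N — each term is the sum of the two before it: 4, 5, 9, 14, 23, 37 → 60 → 97.
Putting the parts together: {m=58,n=60} and then {m=68,n=97}.

{m=58,n=60}, {m=68,n=97}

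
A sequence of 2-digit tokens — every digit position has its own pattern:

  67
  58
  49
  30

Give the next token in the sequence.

21

First digit: −1 each step, mod 10; 6, 5, 4, 3 → 2.
Second digit: 7, 8, 9, 0 → 1 (+1 each step, mod 10).
So the next token is 21.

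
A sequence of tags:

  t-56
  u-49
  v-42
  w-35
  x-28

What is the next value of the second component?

Letter: t, u, v, w, x → y (letters move forward 1 place in the alphabet).
Second component: −7 each step; 56, 49, 42, 35, 28 → 21.

21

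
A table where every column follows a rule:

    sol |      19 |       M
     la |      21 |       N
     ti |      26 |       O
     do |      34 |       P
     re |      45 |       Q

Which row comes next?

mi  59  R

Note goes sol, la, ti, do, re → mi (runs through the solfège scale do→ti).
Second component: differences are 2, 5, 8, … (increasing by 3 each time), so 19, 21, 26, 34, 45 → 59.
Letter: M, N, O, P, Q → R (letters move forward 1 place in the alphabet).
Combining the parts gives mi  59  R.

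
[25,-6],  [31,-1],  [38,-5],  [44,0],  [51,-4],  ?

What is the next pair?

For the first entry, alternating steps +6, +7, +6, +7, …: 25, 31, 38, 44, 51 → 57.
Second entry: -6, -1, -5, 0, -4 → 1 (alternating steps +5, −4, +5, −4, …).
So the next pair is [57,1].

[57,1]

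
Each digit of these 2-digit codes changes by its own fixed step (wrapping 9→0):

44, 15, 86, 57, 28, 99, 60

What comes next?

31

First digit — −3 each step, mod 10: 4, 1, 8, 5, 2, 9, 6 → 3.
Second digit goes 4, 5, 6, 7, 8, 9, 0 → 1 (+1 each step, mod 10).
So the next code is 31.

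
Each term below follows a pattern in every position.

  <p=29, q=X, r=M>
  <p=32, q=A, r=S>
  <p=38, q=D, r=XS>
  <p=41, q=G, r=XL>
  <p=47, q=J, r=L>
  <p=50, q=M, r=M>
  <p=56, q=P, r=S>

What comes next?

<p=59, q=S, r=XS>

P: 29, 32, 38, 41, 47, 50, 56 → 59 (alternating steps +3, +6, +3, +6, …).
Q: letters move forward 3 places in the alphabet, wrapping Z→A; X, A, D, G, J, M, P → S.
For the r, repeats M → S → XS → XL → L: M, S, XS, XL, L, M, S → XS.
Combining the parts gives <p=59, q=S, r=XS>.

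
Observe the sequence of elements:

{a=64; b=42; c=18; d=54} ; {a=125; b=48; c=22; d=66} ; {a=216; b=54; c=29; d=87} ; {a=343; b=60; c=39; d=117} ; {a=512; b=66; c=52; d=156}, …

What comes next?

A goes 64, 125, 216, 343, 512 → 729 (perfect cubes: 4³, 5³, 6³, …).
For the b, +6 each step: 42, 48, 54, 60, 66 → 72.
C: differences are 4, 7, 10, … (increasing by 3 each time); 18, 22, 29, 39, 52 → 68.
D — always 3 × the c: 54, 66, 87, 117, 156 → 204.
Combining the parts gives {a=729; b=72; c=68; d=204}.

{a=729; b=72; c=68; d=204}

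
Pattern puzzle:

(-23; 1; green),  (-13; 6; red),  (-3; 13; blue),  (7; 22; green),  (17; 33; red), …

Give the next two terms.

(27; 46; blue), (37; 61; green)

First component: +10 each step; -23, -13, -3, 7, 17 → 27 → 37.
Second component — differences are 5, 7, 9, … (increasing by 2 each time): 1, 6, 13, 22, 33 → 46 → 61.
Colour: repeats green → red → blue; green, red, blue, green, red → blue → green.
So the next two terms are (27; 46; blue) and (37; 61; green).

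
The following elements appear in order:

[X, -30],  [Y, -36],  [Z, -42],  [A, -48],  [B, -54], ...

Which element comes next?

[C, -60]

Letter goes X, Y, Z, A, B → C (letters move forward 1 place in the alphabet, wrapping Z→A).
Second value: −6 each step; -30, -36, -42, -48, -54 → -60.
Putting it together: [C, -60].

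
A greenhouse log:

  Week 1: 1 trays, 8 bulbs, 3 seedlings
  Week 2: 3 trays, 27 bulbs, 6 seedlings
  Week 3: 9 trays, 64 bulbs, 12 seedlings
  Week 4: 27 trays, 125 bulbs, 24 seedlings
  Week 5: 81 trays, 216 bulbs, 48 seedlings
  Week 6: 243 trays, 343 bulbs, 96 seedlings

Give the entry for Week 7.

729 trays, 512 bulbs, 192 seedlings

Trays — ×3 each step: 1, 3, 9, 27, 81, 243 → 729.
Bulbs: perfect cubes: 2³, 3³, 4³, …; 8, 27, 64, 125, 216, 343 → 512.
Seedlings: ×2 each step; 3, 6, 12, 24, 48, 96 → 192.
Putting it together: 729 trays, 512 bulbs, 192 seedlings.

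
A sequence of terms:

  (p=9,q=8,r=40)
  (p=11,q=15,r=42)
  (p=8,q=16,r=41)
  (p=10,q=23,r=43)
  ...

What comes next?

(p=7,q=24,r=42)

P — alternating steps +2, −3, +2, −3, …: 9, 11, 8, 10 → 7.
Q goes 8, 15, 16, 23 → 24 (alternating steps +7, +1, +7, +1, …).
R goes 40, 42, 41, 43 → 42 (alternating steps +2, −1, +2, −1, …).
So the next term is (p=7,q=24,r=42).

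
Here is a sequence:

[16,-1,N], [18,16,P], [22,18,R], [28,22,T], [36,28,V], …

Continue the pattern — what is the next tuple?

[46,36,X]

First value goes 16, 18, 22, 28, 36 → 46 (differences are 2, 4, 6, … (increasing by 2 each time)).
Second value: always the previous value of the first value; -1, 16, 18, 22, 28 → 36.
Letter: letters move forward 2 places in the alphabet, so N, P, R, T, V → X.
Combining the parts gives [46,36,X].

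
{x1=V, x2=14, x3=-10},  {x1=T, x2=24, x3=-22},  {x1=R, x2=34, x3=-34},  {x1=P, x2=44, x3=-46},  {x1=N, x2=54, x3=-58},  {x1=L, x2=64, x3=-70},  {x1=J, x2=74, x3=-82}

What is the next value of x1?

X1 goes V, T, R, P, N, L, J → H (letters move back 2 places in the alphabet).
X2: +10 each step, so 14, 24, 34, 44, 54, 64, 74 → 84.
For the x3, −12 each step: -10, -22, -34, -46, -58, -70, -82 → -94.

H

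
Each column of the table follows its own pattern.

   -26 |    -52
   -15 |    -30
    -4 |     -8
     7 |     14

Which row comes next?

18  36

For the first component, +11 each step: -26, -15, -4, 7 → 18.
For the second component, always 2 × the first component: -52, -30, -8, 14 → 36.
Putting it together: 18  36.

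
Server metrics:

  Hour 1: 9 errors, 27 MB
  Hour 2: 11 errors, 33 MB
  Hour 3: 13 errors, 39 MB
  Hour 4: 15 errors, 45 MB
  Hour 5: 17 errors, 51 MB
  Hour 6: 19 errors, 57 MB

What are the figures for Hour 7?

21 errors, 63 MB

Errors — +2 each step: 9, 11, 13, 15, 17, 19 → 21.
MB — always 3 × the errors: 27, 33, 39, 45, 51, 57 → 63.
So the next line is 21 errors, 63 MB.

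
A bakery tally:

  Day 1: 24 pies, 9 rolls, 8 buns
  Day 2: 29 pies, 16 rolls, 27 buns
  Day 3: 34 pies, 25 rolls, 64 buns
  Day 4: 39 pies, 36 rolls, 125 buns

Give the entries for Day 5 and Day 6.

44 pies, 49 rolls, 216 buns; 49 pies, 64 rolls, 343 buns

Pies: +5 each step; 24, 29, 34, 39 → 44 → 49.
Rolls goes 9, 16, 25, 36 → 49 → 64 (perfect squares: 3², 4², 5², …).
For the buns, perfect cubes: 2³, 3³, 4³, …: 8, 27, 64, 125 → 216 → 343.
So the next two records are 44 pies, 49 rolls, 216 buns and 49 pies, 64 rolls, 343 buns.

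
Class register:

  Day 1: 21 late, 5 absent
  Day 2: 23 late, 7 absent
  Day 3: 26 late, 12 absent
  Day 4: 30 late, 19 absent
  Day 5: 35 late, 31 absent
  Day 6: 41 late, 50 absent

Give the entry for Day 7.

48 late, 81 absent

Late: differences are 2, 3, 4, … (increasing by 1 each time); 21, 23, 26, 30, 35, 41 → 48.
Absent: each term is the sum of the two before it, so 5, 7, 12, 19, 31, 50 → 81.
Putting it together: 48 late, 81 absent.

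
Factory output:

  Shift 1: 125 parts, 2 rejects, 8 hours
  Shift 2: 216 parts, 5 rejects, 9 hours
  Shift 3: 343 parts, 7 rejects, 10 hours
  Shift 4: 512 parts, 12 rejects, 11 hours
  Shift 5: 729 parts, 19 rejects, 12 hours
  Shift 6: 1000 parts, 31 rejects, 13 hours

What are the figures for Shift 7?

For the parts, perfect cubes: 5³, 6³, 7³, …: 125, 216, 343, 512, 729, 1000 → 1331.
Rejects: 2, 5, 7, 12, 19, 31 → 50 (each term is the sum of the two before it).
Hours goes 8, 9, 10, 11, 12, 13 → 14 (+1 each step).
Combining the parts gives 1331 parts, 50 rejects, 14 hours.

1331 parts, 50 rejects, 14 hours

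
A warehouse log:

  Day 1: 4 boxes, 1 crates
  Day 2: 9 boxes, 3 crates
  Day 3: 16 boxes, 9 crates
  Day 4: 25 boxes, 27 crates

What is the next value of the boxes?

36

Boxes — perfect squares: 2², 3², 4², …: 4, 9, 16, 25 → 36.
Crates: ×3 each step; 1, 3, 9, 27 → 81.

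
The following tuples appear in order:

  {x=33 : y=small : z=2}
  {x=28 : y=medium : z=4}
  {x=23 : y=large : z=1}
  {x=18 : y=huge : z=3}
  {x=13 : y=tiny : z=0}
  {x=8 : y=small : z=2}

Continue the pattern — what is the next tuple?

X: −5 each step, so 33, 28, 23, 18, 13, 8 → 3.
For the y, repeats small → medium → large → huge → tiny: small, medium, large, huge, tiny, small → medium.
Z: alternating steps +2, −3, +2, −3, …, so 2, 4, 1, 3, 0, 2 → -1.
Putting it together: {x=3 : y=medium : z=-1}.

{x=3 : y=medium : z=-1}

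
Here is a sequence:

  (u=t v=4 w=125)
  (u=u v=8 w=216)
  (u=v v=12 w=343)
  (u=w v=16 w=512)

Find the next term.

U — letters move forward 1 place in the alphabet: t, u, v, w → x.
V — +4 each step: 4, 8, 12, 16 → 20.
W: 125, 216, 343, 512 → 729 (perfect cubes: 5³, 6³, 7³, …).
Combining the parts gives (u=x v=20 w=729).

(u=x v=20 w=729)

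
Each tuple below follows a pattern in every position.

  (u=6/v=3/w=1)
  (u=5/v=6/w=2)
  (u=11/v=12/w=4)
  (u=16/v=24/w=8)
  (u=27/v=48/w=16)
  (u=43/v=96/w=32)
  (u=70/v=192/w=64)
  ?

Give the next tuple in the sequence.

(u=113/v=384/w=128)

U: each term is the sum of the two before it, so 6, 5, 11, 16, 27, 43, 70 → 113.
V: 3, 6, 12, 24, 48, 96, 192 → 384 (×2 each step).
W — ×2 each step: 1, 2, 4, 8, 16, 32, 64 → 128.
So the next tuple is (u=113/v=384/w=128).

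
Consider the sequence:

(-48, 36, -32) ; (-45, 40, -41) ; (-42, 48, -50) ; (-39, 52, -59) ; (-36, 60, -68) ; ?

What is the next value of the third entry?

Third entry: -32, -41, -50, -59, -68 → -77 (−9 each step).

-77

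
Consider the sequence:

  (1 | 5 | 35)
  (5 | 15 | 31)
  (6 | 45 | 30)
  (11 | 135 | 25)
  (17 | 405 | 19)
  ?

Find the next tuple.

First slot: each term is the sum of the two before it; 1, 5, 6, 11, 17 → 28.
Second slot — ×3 each step: 5, 15, 45, 135, 405 → 1215.
Third slot: 35, 31, 30, 25, 19 → 8 (together with the first slot always sums to 36).
Putting it together: (28 | 1215 | 8).

(28 | 1215 | 8)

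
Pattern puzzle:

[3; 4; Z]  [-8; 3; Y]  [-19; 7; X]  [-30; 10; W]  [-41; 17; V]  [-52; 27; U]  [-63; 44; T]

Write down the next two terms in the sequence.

[-74; 71; S], [-85; 115; R]

First value: −11 each step; 3, -8, -19, -30, -41, -52, -63 → -74 → -85.
Second value goes 4, 3, 7, 10, 17, 27, 44 → 71 → 115 (each term is the sum of the two before it).
Letter goes Z, Y, X, W, V, U, T → S → R (letters move back 1 place in the alphabet).
So the next two terms are [-74; 71; S] and [-85; 115; R].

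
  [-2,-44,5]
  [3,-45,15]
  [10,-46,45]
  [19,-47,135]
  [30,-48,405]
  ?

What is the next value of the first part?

First part: -2, 3, 10, 19, 30 → 43 (differences are 5, 7, 9, … (increasing by 2 each time)).
Second part — −1 each step: -44, -45, -46, -47, -48 → -49.
Third part goes 5, 15, 45, 135, 405 → 1215 (×3 each step).

43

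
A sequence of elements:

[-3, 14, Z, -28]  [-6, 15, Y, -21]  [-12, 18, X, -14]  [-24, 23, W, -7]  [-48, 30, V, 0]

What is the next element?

First entry: -3, -6, -12, -24, -48 → -96 (×2 each step).
Second entry: differences are 1, 3, 5, … (increasing by 2 each time); 14, 15, 18, 23, 30 → 39.
Letter: Z, Y, X, W, V → U (letters move back 1 place in the alphabet).
Fourth entry: +7 each step; -28, -21, -14, -7, 0 → 7.
Combining the parts gives [-96, 39, U, 7].

[-96, 39, U, 7]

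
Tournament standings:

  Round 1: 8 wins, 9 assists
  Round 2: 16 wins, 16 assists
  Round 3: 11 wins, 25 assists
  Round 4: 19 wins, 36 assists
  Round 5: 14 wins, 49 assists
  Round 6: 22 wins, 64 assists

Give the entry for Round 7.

17 wins, 81 assists

Wins goes 8, 16, 11, 19, 14, 22 → 17 (alternating steps +8, −5, +8, −5, …).
Assists: perfect squares: 3², 4², 5², …; 9, 16, 25, 36, 49, 64 → 81.
Putting it together: 17 wins, 81 assists.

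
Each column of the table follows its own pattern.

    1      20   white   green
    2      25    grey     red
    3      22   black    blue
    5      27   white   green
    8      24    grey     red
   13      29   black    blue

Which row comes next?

First component goes 1, 2, 3, 5, 8, 13 → 21 (each term is the sum of the two before it).
Second component goes 20, 25, 22, 27, 24, 29 → 26 (alternating steps +5, −3, +5, −3, …).
Shade: repeats white → grey → black; white, grey, black, white, grey, black → white.
For the colour, repeats green → red → blue: green, red, blue, green, red, blue → green.
Putting it together: 21  26  white  green.

21  26  white  green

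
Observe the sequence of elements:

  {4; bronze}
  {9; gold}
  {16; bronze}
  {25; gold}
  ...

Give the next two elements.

{36; bronze}, {49; gold}

First slot: perfect squares: 2², 3², 4², …, so 4, 9, 16, 25 → 36 → 49.
Rank goes bronze, gold, bronze, gold → bronze → gold (alternates bronze ↔ gold).
Putting the parts together: {36; bronze} and then {49; gold}.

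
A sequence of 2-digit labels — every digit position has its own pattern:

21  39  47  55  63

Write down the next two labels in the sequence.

71 then 89

For the first digit, +1 each step, mod 10: 2, 3, 4, 5, 6 → 7 → 8.
Second digit — −2 each step, mod 10: 1, 9, 7, 5, 3 → 1 → 9.
Putting the parts together: 71 and then 89.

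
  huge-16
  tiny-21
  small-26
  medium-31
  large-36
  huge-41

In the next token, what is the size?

tiny

For the size, repeats huge → tiny → small → medium → large: huge, tiny, small, medium, large, huge → tiny.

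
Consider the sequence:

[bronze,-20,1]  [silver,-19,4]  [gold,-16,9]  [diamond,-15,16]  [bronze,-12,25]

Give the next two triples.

Rank: repeats bronze → silver → gold → diamond, so bronze, silver, gold, diamond, bronze → silver → gold.
Second entry: alternating steps +1, +3, +1, +3, …; -20, -19, -16, -15, -12 → -11 → -8.
Third entry: perfect squares: 1², 2², 3², …; 1, 4, 9, 16, 25 → 36 → 49.
So the next two triples are [silver,-11,36] and [gold,-8,49].

[silver,-11,36], [gold,-8,49]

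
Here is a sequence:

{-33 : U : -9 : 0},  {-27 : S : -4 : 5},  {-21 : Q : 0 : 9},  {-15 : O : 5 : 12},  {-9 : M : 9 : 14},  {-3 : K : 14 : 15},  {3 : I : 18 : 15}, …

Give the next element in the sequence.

{9 : G : 23 : 14}

For the first component, +6 each step: -33, -27, -21, -15, -9, -3, 3 → 9.
Letter goes U, S, Q, O, M, K, I → G (letters move back 2 places in the alphabet).
Third component goes -9, -4, 0, 5, 9, 14, 18 → 23 (alternating steps +5, +4, +5, +4, …).
Fourth component: differences are 5, 4, 3, … (decreasing by 1 each time); 0, 5, 9, 12, 14, 15, 15 → 14.
So the next element is {9 : G : 23 : 14}.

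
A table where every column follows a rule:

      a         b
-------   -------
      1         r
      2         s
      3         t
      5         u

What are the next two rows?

Column a: 1, 2, 3, 5 → 8 → 13 (each term is the sum of the two before it).
Column b — letters move forward 1 place in the alphabet: r, s, t, u → v → w.
Putting the parts together: 8  v and then 13  w.

8  v; 13  w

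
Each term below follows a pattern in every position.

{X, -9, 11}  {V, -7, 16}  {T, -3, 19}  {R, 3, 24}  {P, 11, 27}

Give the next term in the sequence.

Letter goes X, V, T, R, P → N (letters move back 2 places in the alphabet).
Second component goes -9, -7, -3, 3, 11 → 21 (differences are 2, 4, 6, … (increasing by 2 each time)).
Third component: 11, 16, 19, 24, 27 → 32 (alternating steps +5, +3, +5, +3, …).
So the next term is {N, 21, 32}.

{N, 21, 32}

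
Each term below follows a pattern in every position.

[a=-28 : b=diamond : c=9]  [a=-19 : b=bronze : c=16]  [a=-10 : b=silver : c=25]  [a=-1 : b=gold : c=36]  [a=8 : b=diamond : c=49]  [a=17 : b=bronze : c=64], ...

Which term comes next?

[a=26 : b=silver : c=81]

A: +9 each step; -28, -19, -10, -1, 8, 17 → 26.
B goes diamond, bronze, silver, gold, diamond, bronze → silver (repeats diamond → bronze → silver → gold).
C: perfect squares: 3², 4², 5², …, so 9, 16, 25, 36, 49, 64 → 81.
Putting it together: [a=26 : b=silver : c=81].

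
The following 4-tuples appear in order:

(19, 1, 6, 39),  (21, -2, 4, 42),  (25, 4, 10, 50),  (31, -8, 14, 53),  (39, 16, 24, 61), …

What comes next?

First slot: 19, 21, 25, 31, 39 → 49 (differences are 2, 4, 6, … (increasing by 2 each time)).
For the second slot, ×(-2) each step: 1, -2, 4, -8, 16 → -32.
Third slot — each term is the sum of the two before it: 6, 4, 10, 14, 24 → 38.
Fourth slot: alternating steps +3, +8, +3, +8, …, so 39, 42, 50, 53, 61 → 64.
Putting it together: (49, -32, 38, 64).

(49, -32, 38, 64)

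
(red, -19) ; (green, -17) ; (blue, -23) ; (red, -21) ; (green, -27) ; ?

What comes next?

Colour: red, green, blue, red, green → blue (repeats red → green → blue).
Second slot: alternating steps +2, −6, +2, −6, …, so -19, -17, -23, -21, -27 → -25.
Putting it together: (blue, -25).

(blue, -25)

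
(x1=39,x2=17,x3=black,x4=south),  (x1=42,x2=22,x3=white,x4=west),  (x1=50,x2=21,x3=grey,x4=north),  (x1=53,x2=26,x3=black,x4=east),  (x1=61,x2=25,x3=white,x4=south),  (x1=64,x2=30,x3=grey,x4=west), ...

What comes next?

(x1=72,x2=29,x3=black,x4=north)

X1: alternating steps +3, +8, +3, +8, …; 39, 42, 50, 53, 61, 64 → 72.
X2: alternating steps +5, −1, +5, −1, …, so 17, 22, 21, 26, 25, 30 → 29.
X3 — repeats black → white → grey: black, white, grey, black, white, grey → black.
X4: south, west, north, east, south, west → north (repeats south → west → north → east).
So the next element is (x1=72,x2=29,x3=black,x4=north).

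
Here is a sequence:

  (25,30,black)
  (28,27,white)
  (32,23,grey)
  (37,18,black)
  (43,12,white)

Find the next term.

For the first coordinate, differences are 3, 4, 5, … (increasing by 1 each time): 25, 28, 32, 37, 43 → 50.
Second coordinate: together with the first coordinate always sums to 55, so 30, 27, 23, 18, 12 → 5.
For the shade, repeats black → white → grey: black, white, grey, black, white → grey.
Putting it together: (50,5,grey).

(50,5,grey)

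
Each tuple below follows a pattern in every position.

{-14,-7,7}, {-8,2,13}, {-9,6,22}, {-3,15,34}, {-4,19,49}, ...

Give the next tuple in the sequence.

{2,28,67}

First coordinate: alternating steps +6, −1, +6, −1, …, so -14, -8, -9, -3, -4 → 2.
Second coordinate: alternating steps +9, +4, +9, +4, …, so -7, 2, 6, 15, 19 → 28.
Third coordinate: differences are 6, 9, 12, … (increasing by 3 each time); 7, 13, 22, 34, 49 → 67.
Putting it together: {2,28,67}.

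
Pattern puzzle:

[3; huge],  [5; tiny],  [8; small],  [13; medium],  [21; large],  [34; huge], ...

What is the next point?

First part: each term is the sum of the two before it; 3, 5, 8, 13, 21, 34 → 55.
Size: huge, tiny, small, medium, large, huge → tiny (repeats huge → tiny → small → medium → large).
Putting it together: [55; tiny].

[55; tiny]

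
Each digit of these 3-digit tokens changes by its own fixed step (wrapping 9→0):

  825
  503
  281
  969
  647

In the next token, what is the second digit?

Second digit: −2 each step, mod 10; 2, 0, 8, 6, 4 → 2.

2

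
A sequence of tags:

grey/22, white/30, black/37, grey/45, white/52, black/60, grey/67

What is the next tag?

white/75

Shade: repeats grey → white → black; grey, white, black, grey, white, black, grey → white.
Second component: alternating steps +8, +7, +8, +7, …, so 22, 30, 37, 45, 52, 60, 67 → 75.
Combining the parts gives white/75.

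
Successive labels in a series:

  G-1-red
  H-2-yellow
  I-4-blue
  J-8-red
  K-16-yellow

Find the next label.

Letter: G, H, I, J, K → L (letters move forward 1 place in the alphabet).
Second component: 1, 2, 4, 8, 16 → 32 (×2 each step).
Colour — repeats red → yellow → blue: red, yellow, blue, red, yellow → blue.
Combining the parts gives L-32-blue.

L-32-blue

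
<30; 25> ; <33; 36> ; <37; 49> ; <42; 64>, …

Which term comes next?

First value: 30, 33, 37, 42 → 48 (differences are 3, 4, 5, … (increasing by 1 each time)).
Second value — perfect squares: 5², 6², 7², …: 25, 36, 49, 64 → 81.
So the next term is <48; 81>.

<48; 81>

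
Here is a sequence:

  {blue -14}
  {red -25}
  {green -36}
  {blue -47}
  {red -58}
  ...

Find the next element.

For the colour, repeats blue → red → green: blue, red, green, blue, red → green.
Second slot goes -14, -25, -36, -47, -58 → -69 (−11 each step).
Combining the parts gives {green -69}.

{green -69}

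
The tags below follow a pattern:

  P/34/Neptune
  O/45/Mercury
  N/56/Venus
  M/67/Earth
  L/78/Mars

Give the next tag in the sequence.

K/89/Jupiter

Letter: letters move back 1 place in the alphabet, so P, O, N, M, L → K.
For the second component, +11 each step: 34, 45, 56, 67, 78 → 89.
Planet: Neptune, Mercury, Venus, Earth, Mars → Jupiter (runs through the planets Mercury→Neptune).
Combining the parts gives K/89/Jupiter.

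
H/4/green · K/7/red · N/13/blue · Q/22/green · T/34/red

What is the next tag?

W/49/blue

Letter — letters move forward 3 places in the alphabet: H, K, N, Q, T → W.
For the second component, differences are 3, 6, 9, … (increasing by 3 each time): 4, 7, 13, 22, 34 → 49.
Colour: repeats green → red → blue, so green, red, blue, green, red → blue.
Putting it together: W/49/blue.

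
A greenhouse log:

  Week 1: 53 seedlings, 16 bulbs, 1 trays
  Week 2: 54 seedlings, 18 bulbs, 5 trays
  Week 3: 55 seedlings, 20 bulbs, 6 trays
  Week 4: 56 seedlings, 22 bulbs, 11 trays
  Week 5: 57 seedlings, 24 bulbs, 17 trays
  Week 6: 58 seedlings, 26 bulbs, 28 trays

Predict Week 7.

59 seedlings, 28 bulbs, 45 trays

Seedlings: 53, 54, 55, 56, 57, 58 → 59 (+1 each step).
Bulbs: 16, 18, 20, 22, 24, 26 → 28 (+2 each step).
Trays: each term is the sum of the two before it; 1, 5, 6, 11, 17, 28 → 45.
Putting it together: 59 seedlings, 28 bulbs, 45 trays.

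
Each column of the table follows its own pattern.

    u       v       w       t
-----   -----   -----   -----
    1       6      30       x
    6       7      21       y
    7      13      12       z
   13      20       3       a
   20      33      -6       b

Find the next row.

33  53  -15  c

Column u: 1, 6, 7, 13, 20 → 33 (each term is the sum of the two before it).
Column v: 6, 7, 13, 20, 33 → 53 (each term is the sum of the two before it).
Column w goes 30, 21, 12, 3, -6 → -15 (−9 each step).
Column t: letters move forward 1 place in the alphabet, wrapping Z→A; x, y, z, a, b → c.
Putting it together: 33  53  -15  c.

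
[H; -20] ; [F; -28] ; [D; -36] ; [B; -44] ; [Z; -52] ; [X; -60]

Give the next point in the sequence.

Letter — letters move back 2 places in the alphabet, wrapping A→Z: H, F, D, B, Z, X → V.
Second coordinate goes -20, -28, -36, -44, -52, -60 → -68 (−8 each step).
So the next point is [V; -68].

[V; -68]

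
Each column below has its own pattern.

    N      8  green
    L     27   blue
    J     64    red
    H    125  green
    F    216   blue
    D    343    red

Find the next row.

Letter: letters move back 2 places in the alphabet, so N, L, J, H, F, D → B.
Second component: perfect cubes: 2³, 3³, 4³, …, so 8, 27, 64, 125, 216, 343 → 512.
Colour goes green, blue, red, green, blue, red → green (repeats green → blue → red).
Combining the parts gives B  512  green.

B  512  green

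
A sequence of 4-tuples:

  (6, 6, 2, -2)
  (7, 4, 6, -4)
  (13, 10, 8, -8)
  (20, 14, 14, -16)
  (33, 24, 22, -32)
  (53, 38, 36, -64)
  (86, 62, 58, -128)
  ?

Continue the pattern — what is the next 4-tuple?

First component goes 6, 7, 13, 20, 33, 53, 86 → 139 (each term is the sum of the two before it).
Second component: each term is the sum of the two before it; 6, 4, 10, 14, 24, 38, 62 → 100.
Third component: each term is the sum of the two before it, so 2, 6, 8, 14, 22, 36, 58 → 94.
Fourth component: ×2 each step; -2, -4, -8, -16, -32, -64, -128 → -256.
So the next 4-tuple is (139, 100, 94, -256).

(139, 100, 94, -256)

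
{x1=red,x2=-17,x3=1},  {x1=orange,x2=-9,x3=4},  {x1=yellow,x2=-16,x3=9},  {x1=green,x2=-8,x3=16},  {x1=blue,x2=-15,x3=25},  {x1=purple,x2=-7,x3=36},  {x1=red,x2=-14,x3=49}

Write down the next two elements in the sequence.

{x1=orange,x2=-6,x3=64}, {x1=yellow,x2=-13,x3=81}

For the x1, repeats red → orange → yellow → green → blue → purple: red, orange, yellow, green, blue, purple, red → orange → yellow.
X2 goes -17, -9, -16, -8, -15, -7, -14 → -6 → -13 (alternating steps +8, −7, +8, −7, …).
For the x3, perfect squares: 1², 2², 3², …: 1, 4, 9, 16, 25, 36, 49 → 64 → 81.
So the next two elements are {x1=orange,x2=-6,x3=64} and {x1=yellow,x2=-13,x3=81}.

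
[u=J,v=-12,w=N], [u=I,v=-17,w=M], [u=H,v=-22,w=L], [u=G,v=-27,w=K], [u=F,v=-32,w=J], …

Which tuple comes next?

[u=E,v=-37,w=I]

For the u, letters move back 1 place in the alphabet: J, I, H, G, F → E.
V: −5 each step; -12, -17, -22, -27, -32 → -37.
W goes N, M, L, K, J → I (letters move back 1 place in the alphabet).
Putting it together: [u=E,v=-37,w=I].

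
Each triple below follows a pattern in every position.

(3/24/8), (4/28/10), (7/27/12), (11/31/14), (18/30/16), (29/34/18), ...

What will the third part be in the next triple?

For the third part, +2 each step: 8, 10, 12, 14, 16, 18 → 20.

20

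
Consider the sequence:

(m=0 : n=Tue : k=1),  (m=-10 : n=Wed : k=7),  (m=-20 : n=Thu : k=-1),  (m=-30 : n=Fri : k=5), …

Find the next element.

M — −10 each step: 0, -10, -20, -30 → -40.
N: runs through the weekdays Mon→Sun, so Tue, Wed, Thu, Fri → Sat.
K goes 1, 7, -1, 5 → -3 (alternating steps +6, −8, +6, −8, …).
Putting it together: (m=-40 : n=Sat : k=-3).

(m=-40 : n=Sat : k=-3)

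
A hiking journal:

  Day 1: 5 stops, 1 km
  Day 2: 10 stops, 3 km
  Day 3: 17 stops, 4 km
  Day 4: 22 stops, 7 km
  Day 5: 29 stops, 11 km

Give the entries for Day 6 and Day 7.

34 stops, 18 km; 41 stops, 29 km

Stops goes 5, 10, 17, 22, 29 → 34 → 41 (alternating steps +5, +7, +5, +7, …).
Km — each term is the sum of the two before it: 1, 3, 4, 7, 11 → 18 → 29.
So the next two lines are 34 stops, 18 km and 41 stops, 29 km.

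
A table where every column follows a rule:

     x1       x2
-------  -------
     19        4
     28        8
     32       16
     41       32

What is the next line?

45  64

Column x1: 19, 28, 32, 41 → 45 (alternating steps +9, +4, +9, +4, …).
For the column x2, ×2 each step: 4, 8, 16, 32 → 64.
So the next line is 45  64.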